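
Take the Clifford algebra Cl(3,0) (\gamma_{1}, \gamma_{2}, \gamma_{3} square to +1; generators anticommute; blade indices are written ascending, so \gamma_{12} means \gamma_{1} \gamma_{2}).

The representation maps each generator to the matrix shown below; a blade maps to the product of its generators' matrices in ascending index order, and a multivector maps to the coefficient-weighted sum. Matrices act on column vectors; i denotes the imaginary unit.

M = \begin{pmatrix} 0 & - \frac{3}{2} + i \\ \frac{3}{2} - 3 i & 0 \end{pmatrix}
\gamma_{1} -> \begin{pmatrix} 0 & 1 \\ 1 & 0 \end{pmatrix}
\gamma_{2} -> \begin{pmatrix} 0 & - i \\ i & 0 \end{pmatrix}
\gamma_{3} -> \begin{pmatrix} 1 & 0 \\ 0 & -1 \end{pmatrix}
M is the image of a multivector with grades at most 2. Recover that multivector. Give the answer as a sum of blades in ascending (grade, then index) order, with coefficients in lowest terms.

Method: 1, rho(\gamma_{1}), rho(\gamma_{2}), rho(\gamma_{3}) form a trace-orthogonal basis of the 2x2 complex matrices (tr(X Y) = 2 if X = Y, else 0), so M = m0*1 + m1*rho(\gamma_{1}) + m2*rho(\gamma_{2}) + m3*rho(\gamma_{3}) with m0 = tr(M)/2 = 0, m1 = tr(M rho(\gamma_{1}))/2 = - i, m2 = tr(M rho(\gamma_{2}))/2 = -2 - \frac{3 i}{2}, m3 = tr(M rho(\gamma_{3}))/2 = 0.
Multiplying table entries, the bivector images are rho(\gamma_{12}) = i*rho(\gamma_{3}), rho(\gamma_{13}) = -i*rho(\gamma_{2}), rho(\gamma_{23}) = i*rho(\gamma_{1}); with real blade coefficients the real parts of m0..m3 are the coefficients of 1, \gamma_{1}, \gamma_{2}, \gamma_{3} and the imaginary parts give the bivectors (\gamma_{23}: Im m1, \gamma_{13}: -Im m2, \gamma_{12}: Im m3).
Answer: -2 \gamma_{2} + \frac{3}{2} \gamma_{13} - \gamma_{23}


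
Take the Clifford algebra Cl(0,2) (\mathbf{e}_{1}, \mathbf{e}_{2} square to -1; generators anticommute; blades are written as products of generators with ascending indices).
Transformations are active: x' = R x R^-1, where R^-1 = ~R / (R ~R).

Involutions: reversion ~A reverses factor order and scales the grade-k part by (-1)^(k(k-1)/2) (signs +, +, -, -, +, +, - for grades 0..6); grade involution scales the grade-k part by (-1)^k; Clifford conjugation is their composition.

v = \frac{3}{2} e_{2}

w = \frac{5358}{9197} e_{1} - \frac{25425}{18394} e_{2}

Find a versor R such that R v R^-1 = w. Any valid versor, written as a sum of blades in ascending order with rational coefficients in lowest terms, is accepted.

Take R = v + w = \frac{5358}{9197} e_{1} + \frac{1083}{9197} e_{2}. Because q(v) = q(w) = -\frac{9}{4}, conjugation by R sends v exactly to w.
Answer: \frac{5358}{9197} e_{1} + \frac{1083}{9197} e_{2}


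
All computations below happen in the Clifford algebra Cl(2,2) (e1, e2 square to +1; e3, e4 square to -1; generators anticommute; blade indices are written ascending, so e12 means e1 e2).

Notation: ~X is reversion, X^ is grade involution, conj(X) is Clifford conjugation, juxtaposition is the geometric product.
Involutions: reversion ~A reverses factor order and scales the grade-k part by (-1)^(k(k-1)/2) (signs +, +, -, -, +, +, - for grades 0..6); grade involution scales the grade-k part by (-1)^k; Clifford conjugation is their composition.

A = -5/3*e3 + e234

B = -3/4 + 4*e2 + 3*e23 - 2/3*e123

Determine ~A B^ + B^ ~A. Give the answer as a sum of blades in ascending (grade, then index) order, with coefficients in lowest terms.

first term: -5*e2 + 5/4*e3 - 3*e4 + 10/9*e12 + 2/3*e14 - 20/3*e23 + 4*e34 + 3/4*e234
second term: 5*e2 + 5/4*e3 - 3*e4 + 10/9*e12 - 2/3*e14 + 20/3*e23 + 4*e34 + 3/4*e234
Answer: 5/2*e3 - 6*e4 + 20/9*e12 + 8*e34 + 3/2*e234


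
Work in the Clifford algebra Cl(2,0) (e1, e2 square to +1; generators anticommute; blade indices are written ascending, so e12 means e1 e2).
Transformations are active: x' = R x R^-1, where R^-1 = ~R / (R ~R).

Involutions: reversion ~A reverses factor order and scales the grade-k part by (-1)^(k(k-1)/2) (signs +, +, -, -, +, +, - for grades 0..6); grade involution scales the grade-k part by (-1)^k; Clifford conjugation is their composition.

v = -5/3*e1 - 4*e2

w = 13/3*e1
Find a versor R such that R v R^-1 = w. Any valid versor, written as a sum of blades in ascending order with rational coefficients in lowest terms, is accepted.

Construction: equal norms (both 169/9) license R = v + w = 8/3*e1 - 4*e2 — nothing changes along that direction, while (v - w)/2 changes sign, so v maps onto w.
Answer: 8/3*e1 - 4*e2


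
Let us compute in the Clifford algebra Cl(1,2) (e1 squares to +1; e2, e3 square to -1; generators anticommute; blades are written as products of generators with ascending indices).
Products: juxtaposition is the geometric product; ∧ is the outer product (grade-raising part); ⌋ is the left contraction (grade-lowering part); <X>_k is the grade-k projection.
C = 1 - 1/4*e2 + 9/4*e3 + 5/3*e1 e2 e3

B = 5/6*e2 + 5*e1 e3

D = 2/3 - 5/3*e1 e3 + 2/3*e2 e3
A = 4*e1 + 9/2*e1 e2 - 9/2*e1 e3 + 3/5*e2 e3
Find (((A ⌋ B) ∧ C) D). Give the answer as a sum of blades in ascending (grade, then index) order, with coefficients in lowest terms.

step 1: -45/2 + 20*e3
step 2: -45/2 + 45/8*e2 - 245/8*e3 + 5*e2 e3 - 75/2*e1 e2 e3
step 3: -55/3 + 1825/24*e1 - 475/6*e2 - 145/6*e3 + 25/3*e1 e2 + 75/2*e1 e3 - 35/3*e2 e3 - 125/8*e1 e2 e3
Answer: -55/3 + 1825/24*e1 - 475/6*e2 - 145/6*e3 + 25/3*e1 e2 + 75/2*e1 e3 - 35/3*e2 e3 - 125/8*e1 e2 e3


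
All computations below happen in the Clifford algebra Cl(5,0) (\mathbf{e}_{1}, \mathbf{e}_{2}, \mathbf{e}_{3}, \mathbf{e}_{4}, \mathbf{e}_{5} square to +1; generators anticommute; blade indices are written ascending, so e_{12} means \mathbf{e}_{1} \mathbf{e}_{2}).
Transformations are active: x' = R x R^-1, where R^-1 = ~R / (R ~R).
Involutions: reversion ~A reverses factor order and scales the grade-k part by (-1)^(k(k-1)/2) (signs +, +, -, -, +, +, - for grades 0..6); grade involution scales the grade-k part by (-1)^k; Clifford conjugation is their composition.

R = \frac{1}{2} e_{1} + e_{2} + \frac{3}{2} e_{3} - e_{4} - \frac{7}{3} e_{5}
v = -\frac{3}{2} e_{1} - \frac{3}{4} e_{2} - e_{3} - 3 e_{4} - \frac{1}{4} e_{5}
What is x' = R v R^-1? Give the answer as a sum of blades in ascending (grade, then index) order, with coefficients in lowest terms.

~R = \frac{1}{2} e_{1} + e_{2} + \frac{3}{2} e_{3} - e_{4} - \frac{7}{3} e_{5}, and R ~R = \frac{179}{18}, so R^-1 = ~R / (\frac{179}{18}).
R v = \frac{7}{12} + \frac{9}{8} e_{12} + \frac{7}{4} e_{13} - 3 e_{14} - \frac{29}{8} e_{15} + \frac{1}{8} e_{23} - \frac{15}{4} e_{24} - 2 e_{25} - \frac{11}{2} e_{34} - \frac{65}{24} e_{35} - \frac{27}{4} e_{45}
Answer: \frac{279}{179} e_{1} + \frac{621}{716} e_{2} + \frac{421}{358} e_{3} + \frac{516}{179} e_{4} - \frac{17}{716} e_{5}


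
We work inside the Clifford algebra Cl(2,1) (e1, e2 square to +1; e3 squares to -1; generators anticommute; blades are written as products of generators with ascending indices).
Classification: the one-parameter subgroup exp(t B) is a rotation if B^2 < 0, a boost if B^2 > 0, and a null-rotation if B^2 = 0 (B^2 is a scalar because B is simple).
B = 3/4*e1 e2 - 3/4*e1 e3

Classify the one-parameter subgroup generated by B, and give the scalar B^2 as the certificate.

B^2 term by term: the squares give (3/4)^2*(e1 e2)^2 + (-3/4)^2*(e1 e3)^2 = 9/16*(-1) + 9/16*(+1) = 0 (each basis 2-blade squares to minus the product of its generators' squares); cross terms between blades sharing an index anticommute and cancel. So B^2 = 0.
Answer: null-rotation, certificate B^2 = 0. The scalar 0 is the complete invariant here: its sign names the subgroup type.


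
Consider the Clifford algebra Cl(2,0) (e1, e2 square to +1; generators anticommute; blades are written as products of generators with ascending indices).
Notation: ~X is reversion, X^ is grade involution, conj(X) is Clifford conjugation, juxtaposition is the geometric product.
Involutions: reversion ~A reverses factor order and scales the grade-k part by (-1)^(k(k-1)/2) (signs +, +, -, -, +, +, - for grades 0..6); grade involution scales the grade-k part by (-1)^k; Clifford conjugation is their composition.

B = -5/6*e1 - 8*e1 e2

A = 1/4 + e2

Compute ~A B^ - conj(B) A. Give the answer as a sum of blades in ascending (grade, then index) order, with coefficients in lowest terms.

first term: 197/24*e1 - 17/6*e1 e2
second term: 197/24*e1 + 17/6*e1 e2
Answer: -17/3*e1 e2


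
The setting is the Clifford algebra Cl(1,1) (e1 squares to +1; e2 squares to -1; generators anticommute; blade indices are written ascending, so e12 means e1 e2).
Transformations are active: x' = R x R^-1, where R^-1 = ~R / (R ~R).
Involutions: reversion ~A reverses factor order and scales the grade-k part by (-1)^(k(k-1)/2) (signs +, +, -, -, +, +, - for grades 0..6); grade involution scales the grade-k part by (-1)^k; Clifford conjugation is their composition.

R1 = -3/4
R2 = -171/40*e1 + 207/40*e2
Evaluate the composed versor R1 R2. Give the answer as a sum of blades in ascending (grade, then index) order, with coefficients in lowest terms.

Distribute over the terms of R1 (each basis-blade product reordered to ascending indices, repeated generators contracted through their squares):
(-3/4) R2 = 513/160*e1 - 621/160*e2
Answer: 513/160*e1 - 621/160*e2


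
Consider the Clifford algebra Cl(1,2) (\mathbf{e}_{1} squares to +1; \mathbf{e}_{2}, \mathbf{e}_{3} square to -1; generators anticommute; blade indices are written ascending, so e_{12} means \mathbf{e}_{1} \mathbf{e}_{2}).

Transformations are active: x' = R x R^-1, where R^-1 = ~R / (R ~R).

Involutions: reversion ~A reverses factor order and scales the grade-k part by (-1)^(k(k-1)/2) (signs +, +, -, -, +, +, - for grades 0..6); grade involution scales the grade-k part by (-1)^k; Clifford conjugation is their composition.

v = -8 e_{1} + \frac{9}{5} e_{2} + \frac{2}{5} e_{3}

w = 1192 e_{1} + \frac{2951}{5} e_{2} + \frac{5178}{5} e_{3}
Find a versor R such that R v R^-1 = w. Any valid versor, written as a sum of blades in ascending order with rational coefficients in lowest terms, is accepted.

A norm check does it: q(v) = q(w) = \frac{303}{5}, hence R = v + w = 1184 e_{1} + 592 e_{2} + 1036 e_{3} realises the map — parallel part kept, (v - w)/2 negated, v carried to w.
Answer: 1184 e_{1} + 592 e_{2} + 1036 e_{3}


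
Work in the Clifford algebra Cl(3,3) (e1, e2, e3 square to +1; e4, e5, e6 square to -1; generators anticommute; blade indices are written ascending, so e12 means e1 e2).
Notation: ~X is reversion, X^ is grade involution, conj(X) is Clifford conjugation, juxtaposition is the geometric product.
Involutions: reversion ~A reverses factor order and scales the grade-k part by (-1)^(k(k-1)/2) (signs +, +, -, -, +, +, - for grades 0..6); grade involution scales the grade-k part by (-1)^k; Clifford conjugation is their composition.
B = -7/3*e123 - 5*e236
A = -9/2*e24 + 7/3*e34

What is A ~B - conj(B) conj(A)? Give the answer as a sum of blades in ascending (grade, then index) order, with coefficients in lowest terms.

first term: -49/9*e124 - 21/2*e134 - 35/3*e246 - 45/2*e346
second term: 49/9*e124 + 21/2*e134 + 35/3*e246 + 45/2*e346
Answer: -98/9*e124 - 21*e134 - 70/3*e246 - 45*e346


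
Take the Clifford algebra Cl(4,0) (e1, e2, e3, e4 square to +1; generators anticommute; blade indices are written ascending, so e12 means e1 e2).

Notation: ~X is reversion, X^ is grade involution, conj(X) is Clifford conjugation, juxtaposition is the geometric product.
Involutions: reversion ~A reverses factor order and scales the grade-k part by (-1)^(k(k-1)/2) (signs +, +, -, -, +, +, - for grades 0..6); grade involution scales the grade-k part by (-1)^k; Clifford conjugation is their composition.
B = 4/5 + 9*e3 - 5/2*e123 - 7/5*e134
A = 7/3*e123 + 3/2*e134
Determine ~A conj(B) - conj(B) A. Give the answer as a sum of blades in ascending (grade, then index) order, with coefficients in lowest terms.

first term: -119/15 + 21*e12 - 27/2*e14 - 29/60*e24 - 28/15*e123 - 6/5*e134
second term: 119/15 - 21*e12 + 27/2*e14 - 29/60*e24 + 28/15*e123 + 6/5*e134
Answer: -238/15 + 42*e12 - 27*e14 - 56/15*e123 - 12/5*e134


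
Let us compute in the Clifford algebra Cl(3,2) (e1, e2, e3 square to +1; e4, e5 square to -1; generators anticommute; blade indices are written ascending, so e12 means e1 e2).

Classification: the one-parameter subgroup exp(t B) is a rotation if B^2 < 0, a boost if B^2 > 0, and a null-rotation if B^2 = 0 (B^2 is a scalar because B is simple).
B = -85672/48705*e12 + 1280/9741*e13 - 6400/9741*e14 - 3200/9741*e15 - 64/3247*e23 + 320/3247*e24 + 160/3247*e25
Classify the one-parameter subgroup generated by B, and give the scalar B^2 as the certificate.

B^2 term by term: the squares give (-85672/48705)^2*(e12)^2 + (1280/9741)^2*(e13)^2 + (-6400/9741)^2*(e14)^2 + (-3200/9741)^2*(e15)^2 + (-64/3247)^2*(e23)^2 + (320/3247)^2*(e24)^2 + (160/3247)^2*(e25)^2 = 7339691584/2372177025*(-1) + 1638400/94887081*(-1) + 40960000/94887081*(+1) + 10240000/94887081*(+1) + 4096/10543009*(-1) + 102400/10543009*(+1) + 25600/10543009*(+1) = -64/25 (each basis 2-blade squares to minus the product of its generators' squares); cross terms between blades sharing an index anticommute and cancel; the commuting (index-disjoint) pairs give grade-4 terms 2*c*c'*(blade product), which cancel blade by blade — e1234: -819200/31629027 + 819200/31629027 = 0; e1235: -409600/31629027 + 409600/31629027 = 0; e1245: 2048000/31629027 - 2048000/31629027 = 0 — confirming B is simple. So B^2 = -64/25.
Answer: rotation, certificate B^2 = -64/25. One invariant decides it: the square -64/25 survives every conjugation, and its sign is exactly the classification.


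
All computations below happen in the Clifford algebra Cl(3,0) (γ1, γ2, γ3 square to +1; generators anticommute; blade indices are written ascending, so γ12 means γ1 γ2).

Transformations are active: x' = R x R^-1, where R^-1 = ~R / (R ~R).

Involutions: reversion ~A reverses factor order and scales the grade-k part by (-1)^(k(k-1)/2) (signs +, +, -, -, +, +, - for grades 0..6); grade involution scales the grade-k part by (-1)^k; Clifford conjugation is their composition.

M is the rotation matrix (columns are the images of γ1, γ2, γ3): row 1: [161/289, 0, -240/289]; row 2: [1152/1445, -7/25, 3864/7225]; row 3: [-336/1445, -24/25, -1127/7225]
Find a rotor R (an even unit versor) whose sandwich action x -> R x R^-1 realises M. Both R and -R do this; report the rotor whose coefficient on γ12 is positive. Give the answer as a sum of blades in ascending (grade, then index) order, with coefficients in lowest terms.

Method: write R = a + b12*γ12 + b13*γ13 + b23*γ23 with a^2 + b12^2 + b13^2 + b23^2 = 1 (so R^-1 = ~R). Expanding the columns R e_j ~R gives tr M = 4a^2 - 1 and, from the antisymmetric part, M21 - M12 = -4a*b12, M13 - M31 = 4a*b13, M32 - M23 = -4a*b23.
Here tr M = 35/289, so a^2 = (1 + tr M)/4 = 81/289 and a = ±9/17. Taking a = 9/17: M21 - M12 = 1152/1445, M13 - M31 = -864/1445, M32 - M23 = -432/289, giving b12 = -32/85, b13 = -24/85, b23 = 12/17, i.e. R = 9/17 - 32/85*γ12 - 24/85*γ13 + 12/17*γ23.
Its γ12 coefficient is negative, so report the other preimage -R.
Answer: -9/17 + 32/85*γ12 + 24/85*γ13 - 12/17*γ23. Key observation: the double cover Spin(3) -> SO(3) sends R and -R to the same matrix (trace 35/289 here), so the stated sign of the γ12 coefficient is what selects one sheet.


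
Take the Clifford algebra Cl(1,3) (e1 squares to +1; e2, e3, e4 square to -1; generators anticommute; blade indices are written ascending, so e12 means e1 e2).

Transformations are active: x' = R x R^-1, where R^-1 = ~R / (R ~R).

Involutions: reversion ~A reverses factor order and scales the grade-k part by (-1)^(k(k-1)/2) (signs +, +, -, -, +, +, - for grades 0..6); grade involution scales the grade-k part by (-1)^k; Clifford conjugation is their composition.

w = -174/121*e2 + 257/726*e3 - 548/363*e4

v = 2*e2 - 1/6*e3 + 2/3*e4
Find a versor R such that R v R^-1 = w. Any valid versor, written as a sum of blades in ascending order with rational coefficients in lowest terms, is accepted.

Since q(v) = q(w) = -161/36, the sum R = v + w = 68/121*e2 + 68/363*e3 - 102/121*e4 does the job whenever invertible.
Answer: 68/121*e2 + 68/363*e3 - 102/121*e4


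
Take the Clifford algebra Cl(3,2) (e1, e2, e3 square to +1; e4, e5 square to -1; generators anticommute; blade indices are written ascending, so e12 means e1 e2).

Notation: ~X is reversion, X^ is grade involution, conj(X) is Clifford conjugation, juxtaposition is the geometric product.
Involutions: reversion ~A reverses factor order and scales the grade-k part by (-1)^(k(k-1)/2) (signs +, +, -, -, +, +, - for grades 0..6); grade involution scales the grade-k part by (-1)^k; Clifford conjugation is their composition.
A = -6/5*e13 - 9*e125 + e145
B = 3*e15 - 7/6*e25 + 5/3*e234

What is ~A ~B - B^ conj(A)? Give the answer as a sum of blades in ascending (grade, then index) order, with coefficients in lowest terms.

first term: 21/2*e1 + 27*e2 - 3*e4 + 18/5*e35 + 19/6*e124 + 4/15*e1235 + 15*e1345
second term: 21/2*e1 + 27*e2 - 3*e4 + 18/5*e35 - 19/6*e124 - 4/15*e1235 - 15*e1345
Answer: 19/3*e124 + 8/15*e1235 + 30*e1345


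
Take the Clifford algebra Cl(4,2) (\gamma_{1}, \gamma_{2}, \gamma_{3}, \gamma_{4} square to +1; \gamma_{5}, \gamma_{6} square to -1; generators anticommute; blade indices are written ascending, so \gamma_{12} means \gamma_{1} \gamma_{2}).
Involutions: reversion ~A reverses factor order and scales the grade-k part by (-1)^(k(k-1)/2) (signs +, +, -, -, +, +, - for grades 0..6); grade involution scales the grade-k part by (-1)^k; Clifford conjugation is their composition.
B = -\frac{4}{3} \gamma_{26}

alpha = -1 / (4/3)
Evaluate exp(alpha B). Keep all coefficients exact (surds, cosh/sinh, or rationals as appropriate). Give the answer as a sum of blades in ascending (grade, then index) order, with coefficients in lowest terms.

B^2 = (-\frac{4}{3})^2*(\gamma_{26})^2 = \frac{16}{9}*(+1) = \frac{16}{9} (a basis 2-blade squares to minus the product of its generators' squares).
B^2 = \frac{16}{9} — since the square is positive, the closed form is hyperbolic: l = \frac{4}{3}, alpha*l = -1, so exp(alpha B) = cosh(-1) + (sinh(-1)/(\frac{4}{3}))*B = \cosh{\left(1 \right)} + (- \frac{3 \sinh{\left(1 \right)}}{4})*B.
Answer: \cosh{\left(1 \right)} + \sinh{\left(1 \right)} \gamma_{26}


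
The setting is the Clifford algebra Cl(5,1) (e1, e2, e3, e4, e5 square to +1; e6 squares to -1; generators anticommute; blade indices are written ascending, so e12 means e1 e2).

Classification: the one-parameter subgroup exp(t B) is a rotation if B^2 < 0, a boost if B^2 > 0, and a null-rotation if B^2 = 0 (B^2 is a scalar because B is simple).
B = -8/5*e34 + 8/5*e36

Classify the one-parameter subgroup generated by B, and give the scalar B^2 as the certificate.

B^2 term by term: the squares give (-8/5)^2*(e34)^2 + (8/5)^2*(e36)^2 = 64/25*(-1) + 64/25*(+1) = 0 (each basis 2-blade squares to minus the product of its generators' squares); cross terms between blades sharing an index anticommute and cancel. So B^2 = 0.
Answer: null-rotation, certificate B^2 = 0. The invariant at work: B^2 = 0 is unchanged by conjugation, hence its sign classifies the subgroup whatever basis B is written in.


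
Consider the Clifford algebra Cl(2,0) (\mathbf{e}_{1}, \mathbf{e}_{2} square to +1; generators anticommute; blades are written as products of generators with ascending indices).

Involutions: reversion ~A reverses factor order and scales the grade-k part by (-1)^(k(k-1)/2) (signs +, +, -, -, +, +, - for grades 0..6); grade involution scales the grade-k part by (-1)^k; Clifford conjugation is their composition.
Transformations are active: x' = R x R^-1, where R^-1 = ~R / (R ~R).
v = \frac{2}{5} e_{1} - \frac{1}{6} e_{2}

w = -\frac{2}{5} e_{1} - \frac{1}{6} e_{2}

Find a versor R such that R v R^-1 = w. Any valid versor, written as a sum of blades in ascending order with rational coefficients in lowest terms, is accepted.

Construction: equal norms (both \frac{169}{900}) license R = v + w = -\frac{1}{3} e_{2} — nothing changes along that direction, while (v - w)/2 changes sign, so v maps onto w.
Answer: -\frac{1}{3} e_{2}


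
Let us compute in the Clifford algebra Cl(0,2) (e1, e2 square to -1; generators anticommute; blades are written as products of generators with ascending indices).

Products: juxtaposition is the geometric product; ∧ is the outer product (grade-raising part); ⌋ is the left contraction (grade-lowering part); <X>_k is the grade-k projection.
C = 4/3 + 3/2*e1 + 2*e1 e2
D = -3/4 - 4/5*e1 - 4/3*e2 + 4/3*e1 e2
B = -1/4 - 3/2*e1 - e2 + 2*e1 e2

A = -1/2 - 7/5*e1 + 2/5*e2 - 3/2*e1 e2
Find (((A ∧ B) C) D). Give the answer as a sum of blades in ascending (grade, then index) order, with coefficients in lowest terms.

step 1: 1/8 + 11/10*e1 + 2/5*e2 + 11/8*e1 e2
step 2: -127/30 + 589/240*e1 + 19/48*e2 + 89/60*e1 e2
step 3: 2213/600 + 58343/14400*e1 + 12797/14400*e2 - 777/80*e1 e2
Answer: 2213/600 + 58343/14400*e1 + 12797/14400*e2 - 777/80*e1 e2


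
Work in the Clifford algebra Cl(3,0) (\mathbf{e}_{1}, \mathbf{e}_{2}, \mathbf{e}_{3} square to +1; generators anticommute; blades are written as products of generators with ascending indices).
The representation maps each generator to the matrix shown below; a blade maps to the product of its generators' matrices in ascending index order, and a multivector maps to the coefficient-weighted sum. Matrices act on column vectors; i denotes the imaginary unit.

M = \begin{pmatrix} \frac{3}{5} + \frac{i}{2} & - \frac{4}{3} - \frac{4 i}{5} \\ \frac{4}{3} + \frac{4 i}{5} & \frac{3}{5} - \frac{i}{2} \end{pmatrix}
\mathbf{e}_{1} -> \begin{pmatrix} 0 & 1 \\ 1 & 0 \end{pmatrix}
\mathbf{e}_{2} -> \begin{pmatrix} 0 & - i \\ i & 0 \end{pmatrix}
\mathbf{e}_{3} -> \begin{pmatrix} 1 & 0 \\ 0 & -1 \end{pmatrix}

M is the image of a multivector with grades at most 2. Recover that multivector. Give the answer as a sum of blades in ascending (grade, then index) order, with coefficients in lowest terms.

Method: 1, rho(e_{1}), rho(e_{2}), rho(e_{3}) form a trace-orthogonal basis of the 2x2 complex matrices (tr(X Y) = 2 if X = Y, else 0), so M = m0*1 + m1*rho(e_{1}) + m2*rho(e_{2}) + m3*rho(e_{3}) with m0 = tr(M)/2 = \frac{3}{5}, m1 = tr(M rho(e_{1}))/2 = 0, m2 = tr(M rho(e_{2}))/2 = \frac{4}{5} - \frac{4 i}{3}, m3 = tr(M rho(e_{3}))/2 = \frac{i}{2}.
Multiplying table entries, the bivector images are rho(e_{1} e_{2}) = i*rho(e_{3}), rho(e_{1} e_{3}) = -i*rho(e_{2}), rho(e_{2} e_{3}) = i*rho(e_{1}); with real blade coefficients the real parts of m0..m3 are the coefficients of 1, e_{1}, e_{2}, e_{3} and the imaginary parts give the bivectors (e_{2} e_{3}: Im m1, e_{1} e_{3}: -Im m2, e_{1} e_{2}: Im m3).
Answer: \frac{3}{5} + \frac{4}{5} e_{2} + \frac{1}{2} e_{1} e_{2} + \frac{4}{3} e_{1} e_{3}


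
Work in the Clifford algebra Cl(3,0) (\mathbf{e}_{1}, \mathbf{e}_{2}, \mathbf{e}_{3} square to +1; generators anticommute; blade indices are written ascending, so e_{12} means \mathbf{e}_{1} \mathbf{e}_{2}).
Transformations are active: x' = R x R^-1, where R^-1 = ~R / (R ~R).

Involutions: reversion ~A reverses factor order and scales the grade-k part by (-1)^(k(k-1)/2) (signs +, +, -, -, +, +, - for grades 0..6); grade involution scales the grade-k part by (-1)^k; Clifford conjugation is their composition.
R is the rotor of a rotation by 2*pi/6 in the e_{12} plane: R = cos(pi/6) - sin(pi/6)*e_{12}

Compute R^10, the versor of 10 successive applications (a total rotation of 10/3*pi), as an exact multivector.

Because a rotor carries half the rotation angle, composing 10 copies of this e_{12}-plane rotor multiplies the phase: 10*(pi/6) = \frac{5 \pi}{3}, hence R^10 = cos(\frac{5 \pi}{3}) - sin(\frac{5 \pi}{3})*e_{12}.
cos(\frac{5 \pi}{3}) = \frac{1}{2} and sin(\frac{5 \pi}{3}) = - \frac{\sqrt{3}}{2}, so R^10 = \frac{1}{2} + \frac{\sqrt{3}}{2} e_{12}. The net rotation is 4/3*pi (after discarding 1 full turn, each of which contributes a factor -1 to the rotor); the rotor keeps the half-angle phase exactly.
Answer: \frac{1}{2} + \frac{\sqrt{3}}{2} e_{12}


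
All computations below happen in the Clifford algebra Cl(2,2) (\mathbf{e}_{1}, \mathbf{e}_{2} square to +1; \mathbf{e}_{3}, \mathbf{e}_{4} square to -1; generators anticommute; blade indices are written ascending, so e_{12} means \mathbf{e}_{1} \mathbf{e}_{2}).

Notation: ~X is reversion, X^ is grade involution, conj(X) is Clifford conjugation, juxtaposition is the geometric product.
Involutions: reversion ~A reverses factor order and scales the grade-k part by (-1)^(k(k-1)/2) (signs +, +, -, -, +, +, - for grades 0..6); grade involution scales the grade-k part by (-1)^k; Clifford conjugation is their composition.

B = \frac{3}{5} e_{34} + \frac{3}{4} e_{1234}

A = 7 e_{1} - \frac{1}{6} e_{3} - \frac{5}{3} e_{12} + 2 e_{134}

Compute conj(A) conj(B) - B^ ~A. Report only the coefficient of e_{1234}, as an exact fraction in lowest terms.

first term: \frac{6}{5} e_{1} - \frac{3}{2} e_{2} + \frac{1}{10} e_{4} - \frac{5}{4} e_{34} - \frac{1}{8} e_{124} + \frac{21}{5} e_{134} - \frac{21}{4} e_{234} - e_{1234}
second term: \frac{6}{5} e_{1} - \frac{3}{2} e_{2} - \frac{1}{10} e_{4} - \frac{5}{4} e_{34} - \frac{1}{8} e_{124} + \frac{21}{5} e_{134} - \frac{21}{4} e_{234} + e_{1234}
Answer: -2


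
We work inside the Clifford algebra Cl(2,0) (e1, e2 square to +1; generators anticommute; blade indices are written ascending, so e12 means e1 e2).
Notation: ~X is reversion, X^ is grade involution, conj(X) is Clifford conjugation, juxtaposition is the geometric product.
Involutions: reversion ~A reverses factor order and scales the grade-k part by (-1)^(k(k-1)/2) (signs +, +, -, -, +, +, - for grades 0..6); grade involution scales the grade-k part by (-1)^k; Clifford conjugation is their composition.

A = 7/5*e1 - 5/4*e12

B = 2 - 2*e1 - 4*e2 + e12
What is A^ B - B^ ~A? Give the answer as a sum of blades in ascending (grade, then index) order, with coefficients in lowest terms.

first term: 81/20 + 11/5*e1 - 39/10*e2 + 31/10*e12
second term: 31/20 - 11/5*e1 + 11/10*e2 - 31/10*e12
Answer: 5/2 + 22/5*e1 - 5*e2 + 31/5*e12


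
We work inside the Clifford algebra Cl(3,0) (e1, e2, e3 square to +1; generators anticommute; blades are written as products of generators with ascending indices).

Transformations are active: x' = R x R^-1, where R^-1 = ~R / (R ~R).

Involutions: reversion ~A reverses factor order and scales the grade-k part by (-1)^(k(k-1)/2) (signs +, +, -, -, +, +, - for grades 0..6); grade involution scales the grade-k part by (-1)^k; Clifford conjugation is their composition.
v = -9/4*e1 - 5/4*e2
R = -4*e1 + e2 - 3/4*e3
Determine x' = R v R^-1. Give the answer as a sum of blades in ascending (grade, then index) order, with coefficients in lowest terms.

~R = -4*e1 + e2 - 3/4*e3, and R ~R = 281/16, so R^-1 = ~R / (281/16).
R v = 31/4 + 29/4*e1 e2 - 27/16*e1 e3 - 15/16*e2 e3
Answer: -1439/1124*e1 + 2397/1124*e2 - 186/281*e3


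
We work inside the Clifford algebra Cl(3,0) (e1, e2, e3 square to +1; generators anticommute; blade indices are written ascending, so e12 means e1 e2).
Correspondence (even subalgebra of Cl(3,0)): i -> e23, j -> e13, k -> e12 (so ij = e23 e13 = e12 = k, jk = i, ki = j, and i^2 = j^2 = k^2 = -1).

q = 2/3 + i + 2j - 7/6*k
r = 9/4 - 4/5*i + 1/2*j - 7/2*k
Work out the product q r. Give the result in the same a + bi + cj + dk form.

In blades: q = 2/3 - 7/6*e12 + 2*e13 + e23, r = 9/4 - 7/2*e12 + 1/2*e13 - 4/5*e23.
Distribute q over r term by term (generator squares from the signature, products reordered to ascending indices): (2/3)*r = 3/2 - 7/3*e12 + 1/3*e13 - 8/15*e23; (-7/6*e12)*r = -49/12 - 21/8*e12 + 14/15*e13 + 7/12*e23; (2*e13)*r = -1 + 8/5*e12 + 9/2*e13 - 7*e23; (e23)*r = 4/5 + 1/2*e12 + 7/2*e13 + 9/4*e23.
Sum: -167/60 - 343/120*e12 + 139/15*e13 - 47/10*e23; translating back through the correspondence:
Answer: -167/60 - 47/10*i + 139/15*j - 343/120*k


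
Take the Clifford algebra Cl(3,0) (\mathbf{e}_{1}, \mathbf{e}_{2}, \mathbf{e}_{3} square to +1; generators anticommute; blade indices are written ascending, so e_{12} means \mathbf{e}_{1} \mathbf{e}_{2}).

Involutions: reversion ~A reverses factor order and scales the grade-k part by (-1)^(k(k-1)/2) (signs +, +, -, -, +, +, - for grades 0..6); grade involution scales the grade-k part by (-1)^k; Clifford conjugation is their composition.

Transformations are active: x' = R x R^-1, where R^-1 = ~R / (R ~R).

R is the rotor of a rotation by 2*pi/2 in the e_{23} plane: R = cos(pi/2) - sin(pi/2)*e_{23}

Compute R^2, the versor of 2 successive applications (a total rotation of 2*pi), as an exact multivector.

Rotor phase runs at HALF the rotation angle; powers of one rotor simply add phase, so after 2 steps in e_{23} the phase is 2*pi/2 = \pi and R^2 = cos(\pi) - sin(\pi)*e_{23}.
cos(\pi) = -1 and sin(\pi) = 0, so R^2 = -1. The total rotation 2*pi is 1 full turn, so every vector returns to itself, yet the rotor is -1, on the OTHER sheet of the double cover (an odd number of 2*pi turns).
Answer: -1


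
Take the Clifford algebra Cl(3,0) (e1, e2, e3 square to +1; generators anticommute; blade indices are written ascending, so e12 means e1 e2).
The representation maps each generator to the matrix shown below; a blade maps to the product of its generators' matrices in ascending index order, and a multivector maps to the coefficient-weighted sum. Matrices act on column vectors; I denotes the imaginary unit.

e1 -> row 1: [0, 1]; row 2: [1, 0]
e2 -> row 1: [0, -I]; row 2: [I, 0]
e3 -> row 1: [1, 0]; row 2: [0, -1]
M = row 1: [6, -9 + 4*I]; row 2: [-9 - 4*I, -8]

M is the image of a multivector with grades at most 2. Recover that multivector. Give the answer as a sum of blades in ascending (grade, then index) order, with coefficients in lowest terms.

Method: 1, rho(e1), rho(e2), rho(e3) form a trace-orthogonal basis of the 2x2 complex matrices (tr(X Y) = 2 if X = Y, else 0), so M = m0*1 + m1*rho(e1) + m2*rho(e2) + m3*rho(e3) with m0 = tr(M)/2 = -1, m1 = tr(M rho(e1))/2 = -9, m2 = tr(M rho(e2))/2 = -4, m3 = tr(M rho(e3))/2 = 7.
Multiplying table entries, the bivector images are rho(e12) = I*rho(e3), rho(e13) = -I*rho(e2), rho(e23) = I*rho(e1); with real blade coefficients the real parts of m0..m3 are the coefficients of 1, e1, e2, e3 and the imaginary parts give the bivectors (e23: Im m1, e13: -Im m2, e12: Im m3).
Answer: -1 - 9*e1 - 4*e2 + 7*e3


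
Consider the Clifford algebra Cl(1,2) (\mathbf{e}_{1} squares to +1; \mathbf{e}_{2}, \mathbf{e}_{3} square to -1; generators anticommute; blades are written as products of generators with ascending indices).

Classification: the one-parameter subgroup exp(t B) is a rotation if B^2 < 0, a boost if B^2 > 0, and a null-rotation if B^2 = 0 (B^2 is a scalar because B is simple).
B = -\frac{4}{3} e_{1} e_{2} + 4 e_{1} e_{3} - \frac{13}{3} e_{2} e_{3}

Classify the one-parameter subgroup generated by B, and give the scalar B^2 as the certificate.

B^2 term by term: the squares give (-\frac{4}{3})^2*(e_{1} e_{2})^2 + (4)^2*(e_{1} e_{3})^2 + (-\frac{13}{3})^2*(e_{2} e_{3})^2 = \frac{16}{9}*(+1) + 16*(+1) + \frac{169}{9}*(-1) = -1 (each basis 2-blade squares to minus the product of its generators' squares); cross terms between blades sharing an index anticommute and cancel. So B^2 = -1.
Answer: rotation, certificate B^2 = -1. No conjugation can change B^2 = -1; the sign gives the class.


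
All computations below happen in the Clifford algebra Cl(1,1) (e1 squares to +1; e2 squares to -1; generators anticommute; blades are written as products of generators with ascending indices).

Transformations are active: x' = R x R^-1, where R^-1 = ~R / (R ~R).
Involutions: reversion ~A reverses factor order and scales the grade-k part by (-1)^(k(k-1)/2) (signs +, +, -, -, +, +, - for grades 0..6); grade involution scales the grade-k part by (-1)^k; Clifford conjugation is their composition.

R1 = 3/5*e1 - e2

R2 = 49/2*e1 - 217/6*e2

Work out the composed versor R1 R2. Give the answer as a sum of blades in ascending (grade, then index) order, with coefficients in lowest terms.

Distribute over the terms of R1 (each basis-blade product reordered to ascending indices, repeated generators contracted through their squares):
(3/5*e1) R2 = 147/10 - 217/10*e1 e2
(-e2) R2 = -217/6 + 49/2*e1 e2
Summing the partial products and collecting blades:
Answer: -322/15 + 14/5*e1 e2


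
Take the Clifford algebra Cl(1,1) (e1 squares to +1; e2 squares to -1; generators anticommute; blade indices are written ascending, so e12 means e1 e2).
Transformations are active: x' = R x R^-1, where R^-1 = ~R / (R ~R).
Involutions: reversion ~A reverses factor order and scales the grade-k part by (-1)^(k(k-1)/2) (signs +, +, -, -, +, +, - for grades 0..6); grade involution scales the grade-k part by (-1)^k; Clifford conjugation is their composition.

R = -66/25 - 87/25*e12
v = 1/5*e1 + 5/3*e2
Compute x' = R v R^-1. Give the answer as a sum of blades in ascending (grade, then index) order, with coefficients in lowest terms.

~R = -66/25 + 87/25*e12, and R ~R = -3213/625, so R^-1 = ~R / (-3213/625).
R v = 659/125*e1 - 463/125*e2
Answer: 5585/1071*e1 - 29297/5355*e2


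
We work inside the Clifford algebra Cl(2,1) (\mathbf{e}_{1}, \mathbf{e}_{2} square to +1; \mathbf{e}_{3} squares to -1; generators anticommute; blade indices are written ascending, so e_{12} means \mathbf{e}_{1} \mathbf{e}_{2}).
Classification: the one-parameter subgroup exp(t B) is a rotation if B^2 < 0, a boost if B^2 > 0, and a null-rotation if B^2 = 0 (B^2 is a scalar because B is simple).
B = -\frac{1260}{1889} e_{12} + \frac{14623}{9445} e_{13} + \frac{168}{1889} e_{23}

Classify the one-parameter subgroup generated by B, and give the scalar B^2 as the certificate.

B^2 term by term: the squares give (-\frac{1260}{1889})^2*(e_{12})^2 + (\frac{14623}{9445})^2*(e_{13})^2 + (\frac{168}{1889})^2*(e_{23})^2 = \frac{1587600}{3568321}*(-1) + \frac{213832129}{89208025}*(+1) + \frac{28224}{3568321}*(+1) = \frac{49}{25} (each basis 2-blade squares to minus the product of its generators' squares); cross terms between blades sharing an index anticommute and cancel. So B^2 = \frac{49}{25}.
Answer: boost, certificate B^2 = \frac{49}{25}. Key observation: B^2 = \frac{49}{25} is a conjugation invariant, so its sign decides the class regardless of the surface form of B.


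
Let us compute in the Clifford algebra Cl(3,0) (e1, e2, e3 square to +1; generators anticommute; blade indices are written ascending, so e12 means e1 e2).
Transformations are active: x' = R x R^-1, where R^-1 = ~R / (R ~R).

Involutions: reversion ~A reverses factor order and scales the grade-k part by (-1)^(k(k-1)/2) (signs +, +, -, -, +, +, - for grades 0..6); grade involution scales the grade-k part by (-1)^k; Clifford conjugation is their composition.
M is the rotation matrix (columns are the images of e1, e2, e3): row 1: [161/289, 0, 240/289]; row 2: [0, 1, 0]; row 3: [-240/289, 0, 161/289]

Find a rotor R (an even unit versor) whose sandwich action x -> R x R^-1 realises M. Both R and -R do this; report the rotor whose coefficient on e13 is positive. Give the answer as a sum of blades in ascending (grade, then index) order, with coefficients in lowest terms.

Method: write R = a + b12*e12 + b13*e13 + b23*e23 with a^2 + b12^2 + b13^2 + b23^2 = 1 (so R^-1 = ~R). Expanding the columns R e_j ~R gives tr M = 4a^2 - 1 and, from the antisymmetric part, M21 - M12 = -4a*b12, M13 - M31 = 4a*b13, M32 - M23 = -4a*b23.
Here tr M = 611/289, so a^2 = (1 + tr M)/4 = 225/289 and a = ±15/17. Taking a = 15/17: M21 - M12 = 0, M13 - M31 = 480/289, M32 - M23 = 0, giving b12 = 0, b13 = 8/17, b23 = 0, i.e. R = 15/17 + 8/17*e13.
Its e13 coefficient is already positive.
Answer: 15/17 + 8/17*e13. Sheet selection: the two-to-one cover makes ±R indistinguishable at the matrix level (trace 611/289), so uniqueness comes from the required sign on e13.


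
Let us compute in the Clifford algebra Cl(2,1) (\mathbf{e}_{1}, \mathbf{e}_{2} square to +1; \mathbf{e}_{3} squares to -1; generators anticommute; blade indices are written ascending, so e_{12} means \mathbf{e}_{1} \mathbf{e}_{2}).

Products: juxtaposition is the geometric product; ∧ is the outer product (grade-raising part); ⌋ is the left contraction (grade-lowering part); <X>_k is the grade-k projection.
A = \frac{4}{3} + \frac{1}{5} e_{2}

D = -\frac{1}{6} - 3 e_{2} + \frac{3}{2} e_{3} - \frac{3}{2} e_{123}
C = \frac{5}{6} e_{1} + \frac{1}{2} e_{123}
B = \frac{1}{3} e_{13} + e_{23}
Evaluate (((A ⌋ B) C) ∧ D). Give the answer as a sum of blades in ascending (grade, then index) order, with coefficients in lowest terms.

step 1: \frac{1}{5} e_{3} + \frac{4}{9} e_{13} + \frac{4}{3} e_{23}
step 2: \frac{2}{3} e_{1} - \frac{2}{9} e_{2} - \frac{10}{27} e_{3} - \frac{1}{10} e_{12} - \frac{1}{6} e_{13} + \frac{10}{9} e_{123}
step 3: -\frac{1}{9} e_{1} + \frac{1}{27} e_{2} + \frac{5}{81} e_{3} - \frac{119}{60} e_{12} + \frac{37}{36} e_{13} - \frac{13}{9} e_{23} - \frac{451}{540} e_{123}
Answer: -\frac{1}{9} e_{1} + \frac{1}{27} e_{2} + \frac{5}{81} e_{3} - \frac{119}{60} e_{12} + \frac{37}{36} e_{13} - \frac{13}{9} e_{23} - \frac{451}{540} e_{123}


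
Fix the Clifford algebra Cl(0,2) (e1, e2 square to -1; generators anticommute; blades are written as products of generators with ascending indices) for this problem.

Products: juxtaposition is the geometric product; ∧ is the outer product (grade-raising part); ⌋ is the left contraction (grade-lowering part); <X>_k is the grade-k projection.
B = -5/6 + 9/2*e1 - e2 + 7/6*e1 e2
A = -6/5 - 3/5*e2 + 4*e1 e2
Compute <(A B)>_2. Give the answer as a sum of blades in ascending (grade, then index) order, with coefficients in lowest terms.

step 1: -64/15 - 21/10*e1 + 197/10*e2 - 61/30*e1 e2
step 2: -61/30*e1 e2
Answer: -61/30*e1 e2


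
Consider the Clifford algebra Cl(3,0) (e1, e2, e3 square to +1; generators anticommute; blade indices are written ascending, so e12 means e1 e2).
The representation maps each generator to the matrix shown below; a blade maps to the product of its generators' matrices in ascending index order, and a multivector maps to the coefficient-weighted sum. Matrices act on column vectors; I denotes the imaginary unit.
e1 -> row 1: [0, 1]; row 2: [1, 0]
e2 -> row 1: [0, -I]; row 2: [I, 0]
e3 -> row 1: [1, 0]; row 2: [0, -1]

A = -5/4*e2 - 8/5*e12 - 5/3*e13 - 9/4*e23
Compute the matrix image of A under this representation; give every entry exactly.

Bivector images (products of the table entries): rho(e12) = rho(e1)rho(e2) = row 1: [I, 0]; row 2: [0, -I]; rho(e13) = rho(e1)rho(e3) = row 1: [0, -1]; row 2: [1, 0]; rho(e23) = rho(e2)rho(e3) = row 1: [0, I]; row 2: [I, 0].
M = (-5/4)*rho(e2) + (-8/5)*rho(e12) + (-5/3)*rho(e13) + (-9/4)*rho(e23), summed entrywise:
Answer: row 1: [-8*I/5, 5/3 - I]; row 2: [-5/3 - 7*I/2, 8*I/5]


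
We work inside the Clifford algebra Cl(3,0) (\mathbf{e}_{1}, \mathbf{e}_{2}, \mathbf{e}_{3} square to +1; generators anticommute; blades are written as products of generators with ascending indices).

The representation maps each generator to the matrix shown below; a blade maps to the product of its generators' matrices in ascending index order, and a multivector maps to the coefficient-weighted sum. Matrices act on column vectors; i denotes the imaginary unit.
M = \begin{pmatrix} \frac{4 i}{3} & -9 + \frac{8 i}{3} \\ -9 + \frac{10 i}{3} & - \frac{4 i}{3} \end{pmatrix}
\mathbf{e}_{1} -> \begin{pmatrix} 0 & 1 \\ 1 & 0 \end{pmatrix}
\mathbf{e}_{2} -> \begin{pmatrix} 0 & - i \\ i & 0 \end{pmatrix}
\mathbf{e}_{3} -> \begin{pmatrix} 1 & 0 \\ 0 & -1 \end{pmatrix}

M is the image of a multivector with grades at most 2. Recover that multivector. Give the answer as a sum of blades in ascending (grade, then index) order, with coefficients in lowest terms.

Method: 1, rho(e_{1}), rho(e_{2}), rho(e_{3}) form a trace-orthogonal basis of the 2x2 complex matrices (tr(X Y) = 2 if X = Y, else 0), so M = m0*1 + m1*rho(e_{1}) + m2*rho(e_{2}) + m3*rho(e_{3}) with m0 = tr(M)/2 = 0, m1 = tr(M rho(e_{1}))/2 = -9 + 3 i, m2 = tr(M rho(e_{2}))/2 = \frac{1}{3}, m3 = tr(M rho(e_{3}))/2 = \frac{4 i}{3}.
Multiplying table entries, the bivector images are rho(e_{1} e_{2}) = i*rho(e_{3}), rho(e_{1} e_{3}) = -i*rho(e_{2}), rho(e_{2} e_{3}) = i*rho(e_{1}); with real blade coefficients the real parts of m0..m3 are the coefficients of 1, e_{1}, e_{2}, e_{3} and the imaginary parts give the bivectors (e_{2} e_{3}: Im m1, e_{1} e_{3}: -Im m2, e_{1} e_{2}: Im m3).
Answer: -9 e_{1} + \frac{1}{3} e_{2} + \frac{4}{3} e_{1} e_{2} + 3 e_{2} e_{3}
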